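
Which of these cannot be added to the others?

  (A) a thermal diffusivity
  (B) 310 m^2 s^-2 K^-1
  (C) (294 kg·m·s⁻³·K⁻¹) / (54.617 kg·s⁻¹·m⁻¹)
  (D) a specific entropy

(A)

Dimensions:
  (A) [thermal diffusivity] = m²·s⁻¹
  (B) m²·s⁻²·K⁻¹
  (C) [kg·m·s⁻³·K⁻¹] / [kg·m⁻¹·s⁻¹] = m²·s⁻²·K⁻¹
  (D) [specific entropy] = m²·s⁻²·K⁻¹
All reduce to m²·s⁻²·K⁻¹ except (A), which is m²·s⁻¹.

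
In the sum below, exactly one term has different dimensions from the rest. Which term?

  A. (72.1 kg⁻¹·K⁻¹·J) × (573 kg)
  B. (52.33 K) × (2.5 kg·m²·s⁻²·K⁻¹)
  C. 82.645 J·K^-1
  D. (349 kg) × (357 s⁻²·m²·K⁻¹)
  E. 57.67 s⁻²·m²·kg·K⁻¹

Dimensions:
  A. [m²·s⁻²·K⁻¹] · [kg] = kg·m²·s⁻²·K⁻¹
  B. [K] · [kg·m²·s⁻²·K⁻¹] = kg·m²·s⁻²
  C. J·K⁻¹ = N·m·K⁻¹ = kg·m²·s⁻²·K⁻¹
  D. [kg] · [m²·s⁻²·K⁻¹] = kg·m²·s⁻²·K⁻¹
  E. kg·m²·s⁻²·K⁻¹
All reduce to kg·m²·s⁻²·K⁻¹ except B., which is kg·m²·s⁻².

B.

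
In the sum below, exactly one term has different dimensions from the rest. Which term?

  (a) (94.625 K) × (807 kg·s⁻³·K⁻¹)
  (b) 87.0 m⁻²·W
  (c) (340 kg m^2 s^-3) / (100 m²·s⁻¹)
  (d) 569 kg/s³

(c)

Reduce each to base SI dimensions:
  (a) [K] · [kg·s⁻³·K⁻¹] = kg·s⁻³
  (b) W·m⁻² = J·s⁻¹·m⁻² = kg·s⁻³
  (c) [kg·m²·s⁻³] / [m²·s⁻¹] = kg·s⁻²
  (d) kg·s⁻³
All reduce to kg·s⁻³ except (c), which is kg·s⁻².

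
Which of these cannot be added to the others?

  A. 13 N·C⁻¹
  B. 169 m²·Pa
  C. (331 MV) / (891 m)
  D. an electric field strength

B.

Expand each in SI base units:
  A. N·C⁻¹ = kg·m·s⁻²·(s·A)⁻¹ = kg·m·s⁻³·A⁻¹
  B. Pa·m² = N·m⁻²·m² = kg·m·s⁻²
  C. [kg·m²·s⁻³·A⁻¹] / [m] = kg·m·s⁻³·A⁻¹
  D. [electric field strength] = kg·m·s⁻³·A⁻¹
All reduce to kg·m·s⁻³·A⁻¹ except B., which is kg·m·s⁻².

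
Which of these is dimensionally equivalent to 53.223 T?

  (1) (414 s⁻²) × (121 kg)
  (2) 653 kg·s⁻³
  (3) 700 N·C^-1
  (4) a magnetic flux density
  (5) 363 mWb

(4)

Reference: T = Wb·m⁻² = kg·s⁻²·A⁻¹.
Each option:
  (1) [s⁻²] · [kg] = kg·s⁻²
  (2) kg·s⁻³
  (3) N·C⁻¹ = kg·m·s⁻²·(s·A)⁻¹ = kg·m·s⁻³·A⁻¹
  (4) [magnetic flux density] = kg·s⁻²·A⁻¹  ← same
  (5) Wb = V·s = kg·m²·s⁻²·A⁻¹
Only (4) matches kg·s⁻²·A⁻¹.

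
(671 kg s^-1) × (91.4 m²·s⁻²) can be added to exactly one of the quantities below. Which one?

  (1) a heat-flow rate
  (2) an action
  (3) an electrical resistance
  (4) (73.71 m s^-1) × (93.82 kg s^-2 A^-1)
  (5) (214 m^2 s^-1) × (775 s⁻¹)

Reference: [kg·s⁻¹] · [m²·s⁻²] = kg·m²·s⁻³.
Each option:
  (1) [heat-flow rate] = kg·m²·s⁻³  ← same
  (2) [action] = kg·m²·s⁻¹
  (3) [electrical resistance] = kg·m²·s⁻³·A⁻²
  (4) [m·s⁻¹] · [kg·s⁻²·A⁻¹] = kg·m·s⁻³·A⁻¹
  (5) [m²·s⁻¹] · [s⁻¹] = m²·s⁻²
Only (1) matches kg·m²·s⁻³.

(1)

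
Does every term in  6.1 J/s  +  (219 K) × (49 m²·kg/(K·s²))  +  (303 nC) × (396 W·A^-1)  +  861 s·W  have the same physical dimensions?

No

Expand each in SI base units:
  6.1 J/s:  J·s⁻¹ = N·m·s⁻¹ = kg·m²·s⁻³
  (219 K) × (49 m²·kg/(K·s²)):  [K] · [kg·m²·s⁻²·K⁻¹] = kg·m²·s⁻²
  (303 nC) × (396 W·A^-1):  [s·A] · [kg·m²·s⁻³·A⁻¹] = kg·m²·s⁻²
  861 s·W:  W·s = J·s⁻¹·s = kg·m²·s⁻²
The terms do not share a single dimension (kg·m²·s⁻² vs kg·m²·s⁻³).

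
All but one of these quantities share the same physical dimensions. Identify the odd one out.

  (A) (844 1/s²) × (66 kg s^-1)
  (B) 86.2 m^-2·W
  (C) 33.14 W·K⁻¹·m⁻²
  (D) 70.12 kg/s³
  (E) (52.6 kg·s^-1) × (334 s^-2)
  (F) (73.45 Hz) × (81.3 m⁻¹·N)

(C)

In SI base units:
  (A) [s⁻²] · [kg·s⁻¹] = kg·s⁻³
  (B) W·m⁻² = J·s⁻¹·m⁻² = kg·s⁻³
  (C) W·m⁻²·K⁻¹ = J·s⁻¹·m⁻²·K⁻¹ = kg·s⁻³·K⁻¹
  (D) kg·s⁻³
  (E) [kg·s⁻¹] · [s⁻²] = kg·s⁻³
  (F) [s⁻¹] · [kg·s⁻²] = kg·s⁻³
All reduce to kg·s⁻³ except (C), which is kg·s⁻³·K⁻¹.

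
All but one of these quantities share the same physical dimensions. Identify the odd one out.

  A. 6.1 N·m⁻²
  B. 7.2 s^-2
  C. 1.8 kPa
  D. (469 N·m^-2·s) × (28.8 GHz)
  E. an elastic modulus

B.

In SI base units:
  A. N·m⁻² = kg·m·s⁻²·m⁻² = kg·m⁻¹·s⁻²
  B. s⁻²
  C. Pa = N·m⁻² = kg·m⁻¹·s⁻²
  D. [kg·m⁻¹·s⁻¹] · [s⁻¹] = kg·m⁻¹·s⁻²
  E. [elastic modulus] = kg·m⁻¹·s⁻²
All reduce to kg·m⁻¹·s⁻² except B., which is s⁻².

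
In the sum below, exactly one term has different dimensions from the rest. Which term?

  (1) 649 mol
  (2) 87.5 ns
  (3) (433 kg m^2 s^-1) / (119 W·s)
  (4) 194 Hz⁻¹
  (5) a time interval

Work out the base dimensions of each:
  (1) mol
  (2) s
  (3) [kg·m²·s⁻¹] / [kg·m²·s⁻²] = s
  (4) Hz⁻¹ = (s⁻¹)⁻¹ = s
  (5) [time interval] = s
All reduce to s except (1), which is mol.

(1)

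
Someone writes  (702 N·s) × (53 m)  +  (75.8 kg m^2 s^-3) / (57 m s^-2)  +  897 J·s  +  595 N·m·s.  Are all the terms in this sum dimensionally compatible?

No

Dimensions:
  (702 N·s) × (53 m):  [kg·m·s⁻¹] · [m] = kg·m²·s⁻¹
  (75.8 kg m^2 s^-3) / (57 m s^-2):  [kg·m²·s⁻³] / [m·s⁻²] = kg·m·s⁻¹
  897 J·s:  J·s = N·m·s = kg·m²·s⁻¹
  595 N·m·s:  N·m·s = kg·m·s⁻²·m·s = kg·m²·s⁻¹
The terms do not share a single dimension (kg·m²·s⁻¹ vs kg·m·s⁻¹).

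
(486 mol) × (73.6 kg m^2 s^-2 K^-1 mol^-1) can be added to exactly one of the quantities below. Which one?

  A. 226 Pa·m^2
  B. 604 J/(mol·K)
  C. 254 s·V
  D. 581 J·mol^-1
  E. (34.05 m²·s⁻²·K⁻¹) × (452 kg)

E.

Reference: [mol] · [kg·m²·s⁻²·K⁻¹·mol⁻¹] = kg·m²·s⁻²·K⁻¹.
Each option:
  A. Pa·m² = N·m⁻²·m² = kg·m·s⁻²
  B. J·mol⁻¹·K⁻¹ = N·m·mol⁻¹·K⁻¹ = kg·m²·s⁻²·K⁻¹·mol⁻¹
  C. V·s = J·C⁻¹·s = kg·m²·s⁻²·A⁻¹
  D. J·mol⁻¹ = N·m·mol⁻¹ = kg·m²·s⁻²·mol⁻¹
  E. [m²·s⁻²·K⁻¹] · [kg] = kg·m²·s⁻²·K⁻¹  ← same
Only E. matches kg·m²·s⁻²·K⁻¹.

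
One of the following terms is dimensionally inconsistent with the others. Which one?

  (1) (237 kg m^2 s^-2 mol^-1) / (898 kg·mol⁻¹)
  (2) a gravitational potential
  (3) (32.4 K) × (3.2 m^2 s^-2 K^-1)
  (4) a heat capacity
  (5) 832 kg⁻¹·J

Work out the base dimensions of each:
  (1) [kg·m²·s⁻²·mol⁻¹] / [kg·mol⁻¹] = m²·s⁻²
  (2) [gravitational potential] = m²·s⁻²
  (3) [K] · [m²·s⁻²·K⁻¹] = m²·s⁻²
  (4) [heat capacity] = kg·m²·s⁻²·K⁻¹
  (5) J·kg⁻¹ = N·m·kg⁻¹ = m²·s⁻²
All reduce to m²·s⁻² except (4), which is kg·m²·s⁻²·K⁻¹.

(4)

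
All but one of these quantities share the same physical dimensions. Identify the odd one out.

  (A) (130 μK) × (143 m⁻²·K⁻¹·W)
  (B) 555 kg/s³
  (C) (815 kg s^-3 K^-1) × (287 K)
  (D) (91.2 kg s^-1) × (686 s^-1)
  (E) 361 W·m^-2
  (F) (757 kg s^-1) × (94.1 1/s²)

Expand each in SI base units:
  (A) [K] · [kg·s⁻³·K⁻¹] = kg·s⁻³
  (B) kg·s⁻³
  (C) [kg·s⁻³·K⁻¹] · [K] = kg·s⁻³
  (D) [kg·s⁻¹] · [s⁻¹] = kg·s⁻²
  (E) W·m⁻² = J·s⁻¹·m⁻² = kg·s⁻³
  (F) [kg·s⁻¹] · [s⁻²] = kg·s⁻³
All reduce to kg·s⁻³ except (D), which is kg·s⁻².

(D)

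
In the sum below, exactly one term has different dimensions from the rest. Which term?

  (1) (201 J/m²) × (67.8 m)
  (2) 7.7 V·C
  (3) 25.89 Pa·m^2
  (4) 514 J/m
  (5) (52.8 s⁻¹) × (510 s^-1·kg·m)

Reduce each to base SI dimensions:
  (1) [kg·s⁻²] · [m] = kg·m·s⁻²
  (2) C·V = s·A·J·C⁻¹ = kg·m²·s⁻²
  (3) Pa·m² = N·m⁻²·m² = kg·m·s⁻²
  (4) J·m⁻¹ = N·m·m⁻¹ = kg·m·s⁻²
  (5) [s⁻¹] · [kg·m·s⁻¹] = kg·m·s⁻²
All reduce to kg·m·s⁻² except (2), which is kg·m²·s⁻².

(2)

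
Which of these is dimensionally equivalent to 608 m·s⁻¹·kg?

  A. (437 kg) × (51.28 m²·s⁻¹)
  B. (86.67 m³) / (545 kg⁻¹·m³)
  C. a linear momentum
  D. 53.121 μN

Reference: kg·m·s⁻¹.
Each option:
  A. [kg] · [m²·s⁻¹] = kg·m²·s⁻¹
  B. [m³] / [kg⁻¹·m³] = kg
  C. [linear momentum] = kg·m·s⁻¹  ← same
  D. N = kg·m·s⁻²
Only C. matches kg·m·s⁻¹.

C.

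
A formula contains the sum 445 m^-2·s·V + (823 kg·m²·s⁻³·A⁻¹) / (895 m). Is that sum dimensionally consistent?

In SI base units:
  445 m^-2·s·V:  V·s·m⁻² = J·C⁻¹·s·m⁻² = kg·s⁻²·A⁻¹
  (823 kg·m²·s⁻³·A⁻¹) / (895 m):  [kg·m²·s⁻³·A⁻¹] / [m] = kg·m·s⁻³·A⁻¹
kg·s⁻²·A⁻¹ ≠ kg·m·s⁻³·A⁻¹, so they cannot be added.

No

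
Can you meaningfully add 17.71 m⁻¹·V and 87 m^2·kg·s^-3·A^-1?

Expand each in SI base units:
  17.71 m⁻¹·V:  V·m⁻¹ = J·C⁻¹·m⁻¹ = kg·m·s⁻³·A⁻¹
  87 m^2·kg·s^-3·A^-1:  kg·m²·s⁻³·A⁻¹
kg·m·s⁻³·A⁻¹ ≠ kg·m²·s⁻³·A⁻¹, so they cannot be added.

No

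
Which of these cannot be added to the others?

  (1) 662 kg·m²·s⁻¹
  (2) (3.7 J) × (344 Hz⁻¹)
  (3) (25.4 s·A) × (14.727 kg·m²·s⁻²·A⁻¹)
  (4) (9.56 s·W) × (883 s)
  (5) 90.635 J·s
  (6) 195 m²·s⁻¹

Expand each in SI base units:
  (1) kg·m²·s⁻¹
  (2) [kg·m²·s⁻²] · [s] = kg·m²·s⁻¹
  (3) [s·A] · [kg·m²·s⁻²·A⁻¹] = kg·m²·s⁻¹
  (4) [kg·m²·s⁻²] · [s] = kg·m²·s⁻¹
  (5) J·s = N·m·s = kg·m²·s⁻¹
  (6) m²·s⁻¹
All reduce to kg·m²·s⁻¹ except (6), which is m²·s⁻¹.

(6)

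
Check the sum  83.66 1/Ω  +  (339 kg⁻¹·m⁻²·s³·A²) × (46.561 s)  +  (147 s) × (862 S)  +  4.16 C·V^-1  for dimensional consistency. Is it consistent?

No

Dimensions:
  83.66 1/Ω:  Ω⁻¹ = (V·A⁻¹)⁻¹ = kg⁻¹·m⁻²·s³·A²
  (339 kg⁻¹·m⁻²·s³·A²) × (46.561 s):  [kg⁻¹·m⁻²·s³·A²] · [s] = kg⁻¹·m⁻²·s⁴·A²
  (147 s) × (862 S):  [s] · [kg⁻¹·m⁻²·s³·A²] = kg⁻¹·m⁻²·s⁴·A²
  4.16 C·V^-1:  C·V⁻¹ = s·A·(J·C⁻¹)⁻¹ = kg⁻¹·m⁻²·s⁴·A²
The terms do not share a single dimension (kg⁻¹·m⁻²·s³·A² vs kg⁻¹·m⁻²·s⁴·A²).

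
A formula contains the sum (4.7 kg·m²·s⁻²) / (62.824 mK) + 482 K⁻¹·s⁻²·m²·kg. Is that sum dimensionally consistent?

Work out the base dimensions of each:
  (4.7 kg·m²·s⁻²) / (62.824 mK):  [kg·m²·s⁻²] / [K] = kg·m²·s⁻²·K⁻¹
  482 K⁻¹·s⁻²·m²·kg:  kg·m²·s⁻²·K⁻¹
Both are kg·m²·s⁻²·K⁻¹, so they have the same dimensions and can be added.

Yes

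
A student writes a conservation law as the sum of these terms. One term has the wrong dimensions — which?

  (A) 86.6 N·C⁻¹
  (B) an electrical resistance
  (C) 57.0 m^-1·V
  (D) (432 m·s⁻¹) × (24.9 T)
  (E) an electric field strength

Dimensions:
  (A) N·C⁻¹ = kg·m·s⁻²·(s·A)⁻¹ = kg·m·s⁻³·A⁻¹
  (B) [electrical resistance] = kg·m²·s⁻³·A⁻²
  (C) V·m⁻¹ = J·C⁻¹·m⁻¹ = kg·m·s⁻³·A⁻¹
  (D) [m·s⁻¹] · [kg·s⁻²·A⁻¹] = kg·m·s⁻³·A⁻¹
  (E) [electric field strength] = kg·m·s⁻³·A⁻¹
All reduce to kg·m·s⁻³·A⁻¹ except (B), which is kg·m²·s⁻³·A⁻².

(B)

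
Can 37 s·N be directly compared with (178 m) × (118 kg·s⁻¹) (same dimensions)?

Dimensions:
  37 s·N:  N·s = kg·m·s⁻²·s = kg·m·s⁻¹
  (178 m) × (118 kg·s⁻¹):  [m] · [kg·s⁻¹] = kg·m·s⁻¹
Both are kg·m·s⁻¹, so they have the same dimensions and can be added.

Yes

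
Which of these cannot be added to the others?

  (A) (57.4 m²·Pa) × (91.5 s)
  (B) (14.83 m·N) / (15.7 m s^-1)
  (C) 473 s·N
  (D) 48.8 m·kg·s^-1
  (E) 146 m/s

(E)

Dimensions:
  (A) [kg·m·s⁻²] · [s] = kg·m·s⁻¹
  (B) [kg·m²·s⁻²] / [m·s⁻¹] = kg·m·s⁻¹
  (C) N·s = kg·m·s⁻²·s = kg·m·s⁻¹
  (D) kg·m·s⁻¹
  (E) m·s⁻¹
All reduce to kg·m·s⁻¹ except (E), which is m·s⁻¹.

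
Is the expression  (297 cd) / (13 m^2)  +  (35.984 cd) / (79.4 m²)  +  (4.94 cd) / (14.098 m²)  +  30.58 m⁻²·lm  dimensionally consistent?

Expand each in SI base units:
  (297 cd) / (13 m^2):  [cd] / [m²] = m⁻²·cd
  (35.984 cd) / (79.4 m²):  [cd] / [m²] = m⁻²·cd
  (4.94 cd) / (14.098 m²):  [cd] / [m²] = m⁻²·cd
  30.58 m⁻²·lm:  lm·m⁻² = cd·m⁻² = m⁻²·cd
Every term reduces to m⁻²·cd.

Yes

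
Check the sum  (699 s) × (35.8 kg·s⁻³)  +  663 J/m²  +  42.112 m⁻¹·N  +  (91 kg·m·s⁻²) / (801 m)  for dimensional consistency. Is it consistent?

Yes

Expand each in SI base units:
  (699 s) × (35.8 kg·s⁻³):  [s] · [kg·s⁻³] = kg·s⁻²
  663 J/m²:  J·m⁻² = N·m·m⁻² = kg·s⁻²
  42.112 m⁻¹·N:  N·m⁻¹ = kg·m·s⁻²·m⁻¹ = kg·s⁻²
  (91 kg·m·s⁻²) / (801 m):  [kg·m·s⁻²] / [m] = kg·s⁻²
Every term reduces to kg·s⁻².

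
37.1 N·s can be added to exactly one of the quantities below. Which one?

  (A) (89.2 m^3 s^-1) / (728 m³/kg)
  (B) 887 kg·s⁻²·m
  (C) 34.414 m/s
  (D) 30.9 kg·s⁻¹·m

Reference: N·s = kg·m·s⁻²·s = kg·m·s⁻¹.
Each option:
  (A) [m³·s⁻¹] / [kg⁻¹·m³] = kg·s⁻¹
  (B) kg·m·s⁻²
  (C) m·s⁻¹
  (D) kg·m·s⁻¹  ← same
Only (D) matches kg·m·s⁻¹.

(D)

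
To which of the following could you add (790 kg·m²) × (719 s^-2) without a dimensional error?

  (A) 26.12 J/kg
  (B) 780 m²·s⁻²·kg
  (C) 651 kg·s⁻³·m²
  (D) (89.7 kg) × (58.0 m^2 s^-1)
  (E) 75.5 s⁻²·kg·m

(B)

Reference: [kg·m²] · [s⁻²] = kg·m²·s⁻².
Each option:
  (A) J·kg⁻¹ = N·m·kg⁻¹ = m²·s⁻²
  (B) kg·m²·s⁻²  ← same
  (C) kg·m²·s⁻³
  (D) [kg] · [m²·s⁻¹] = kg·m²·s⁻¹
  (E) kg·m·s⁻²
Only (B) matches kg·m²·s⁻².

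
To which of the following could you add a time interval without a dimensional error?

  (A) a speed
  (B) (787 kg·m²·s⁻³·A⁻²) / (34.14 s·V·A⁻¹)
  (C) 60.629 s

(C)

Reference: [time interval] = s.
Each option:
  (A) [speed] = m·s⁻¹
  (B) [kg·m²·s⁻³·A⁻²] / [kg·m²·s⁻²·A⁻²] = s⁻¹
  (C) s  ← same
Only (C) matches s.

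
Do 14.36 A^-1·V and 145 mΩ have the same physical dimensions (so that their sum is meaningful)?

Reduce each to base SI dimensions:
  14.36 A^-1·V:  V·A⁻¹ = J·C⁻¹·A⁻¹ = kg·m²·s⁻³·A⁻²
  145 mΩ:  Ω = V·A⁻¹ = kg·m²·s⁻³·A⁻²
Both are kg·m²·s⁻³·A⁻², so they have the same dimensions and can be added.

Yes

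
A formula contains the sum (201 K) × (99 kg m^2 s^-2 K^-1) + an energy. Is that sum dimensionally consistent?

Yes

Dimensions:
  (201 K) × (99 kg m^2 s^-2 K^-1):  [K] · [kg·m²·s⁻²·K⁻¹] = kg·m²·s⁻²
  an energy:  [energy] = kg·m²·s⁻²
Both are kg·m²·s⁻², so they have the same dimensions and can be added.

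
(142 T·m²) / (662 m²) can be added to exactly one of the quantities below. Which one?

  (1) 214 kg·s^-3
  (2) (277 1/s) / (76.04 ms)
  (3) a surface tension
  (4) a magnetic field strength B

Reference: [kg·m²·s⁻²·A⁻¹] / [m²] = kg·s⁻²·A⁻¹.
Each option:
  (1) kg·s⁻³
  (2) [s⁻¹] / [s] = s⁻²
  (3) [surface tension] = kg·s⁻²
  (4) [magnetic field strength B] = kg·s⁻²·A⁻¹  ← same
Only (4) matches kg·s⁻²·A⁻¹.

(4)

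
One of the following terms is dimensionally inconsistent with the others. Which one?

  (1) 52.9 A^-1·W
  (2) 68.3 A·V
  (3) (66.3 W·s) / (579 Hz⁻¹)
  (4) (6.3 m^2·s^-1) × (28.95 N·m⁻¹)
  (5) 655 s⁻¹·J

Expand each in SI base units:
  (1) W·A⁻¹ = J·s⁻¹·A⁻¹ = kg·m²·s⁻³·A⁻¹
  (2) V·A = J·C⁻¹·A = kg·m²·s⁻³
  (3) [kg·m²·s⁻²] / [s] = kg·m²·s⁻³
  (4) [m²·s⁻¹] · [kg·s⁻²] = kg·m²·s⁻³
  (5) J·s⁻¹ = N·m·s⁻¹ = kg·m²·s⁻³
All reduce to kg·m²·s⁻³ except (1), which is kg·m²·s⁻³·A⁻¹.

(1)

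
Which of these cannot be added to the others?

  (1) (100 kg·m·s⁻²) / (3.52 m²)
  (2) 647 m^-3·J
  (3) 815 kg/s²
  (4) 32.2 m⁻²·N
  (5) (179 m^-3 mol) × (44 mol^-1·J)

(3)

Expand each in SI base units:
  (1) [kg·m·s⁻²] / [m²] = kg·m⁻¹·s⁻²
  (2) J·m⁻³ = N·m·m⁻³ = kg·m⁻¹·s⁻²
  (3) kg·s⁻²
  (4) N·m⁻² = kg·m·s⁻²·m⁻² = kg·m⁻¹·s⁻²
  (5) [m⁻³·mol] · [kg·m²·s⁻²·mol⁻¹] = kg·m⁻¹·s⁻²
All reduce to kg·m⁻¹·s⁻² except (3), which is kg·s⁻².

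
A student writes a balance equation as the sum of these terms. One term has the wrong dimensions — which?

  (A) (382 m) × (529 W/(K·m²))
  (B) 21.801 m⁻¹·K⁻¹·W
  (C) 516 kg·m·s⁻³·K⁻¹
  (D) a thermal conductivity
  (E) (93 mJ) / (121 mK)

(E)

Reduce each to base SI dimensions:
  (A) [m] · [kg·s⁻³·K⁻¹] = kg·m·s⁻³·K⁻¹
  (B) W·m⁻¹·K⁻¹ = J·s⁻¹·m⁻¹·K⁻¹ = kg·m·s⁻³·K⁻¹
  (C) kg·m·s⁻³·K⁻¹
  (D) [thermal conductivity] = kg·m·s⁻³·K⁻¹
  (E) [kg·m²·s⁻²] / [K] = kg·m²·s⁻²·K⁻¹
All reduce to kg·m·s⁻³·K⁻¹ except (E), which is kg·m²·s⁻²·K⁻¹.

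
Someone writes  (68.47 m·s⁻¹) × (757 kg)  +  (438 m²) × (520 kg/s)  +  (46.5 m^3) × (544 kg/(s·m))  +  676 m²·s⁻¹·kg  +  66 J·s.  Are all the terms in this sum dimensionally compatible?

No

Work out the base dimensions of each:
  (68.47 m·s⁻¹) × (757 kg):  [m·s⁻¹] · [kg] = kg·m·s⁻¹
  (438 m²) × (520 kg/s):  [m²] · [kg·s⁻¹] = kg·m²·s⁻¹
  (46.5 m^3) × (544 kg/(s·m)):  [m³] · [kg·m⁻¹·s⁻¹] = kg·m²·s⁻¹
  676 m²·s⁻¹·kg:  kg·m²·s⁻¹
  66 J·s:  J·s = N·m·s = kg·m²·s⁻¹
The terms do not share a single dimension (kg·m²·s⁻¹ vs kg·m·s⁻¹).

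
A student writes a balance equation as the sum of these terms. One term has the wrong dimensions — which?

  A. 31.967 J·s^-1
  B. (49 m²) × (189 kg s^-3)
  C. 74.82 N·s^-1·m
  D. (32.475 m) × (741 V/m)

Reduce each to base SI dimensions:
  A. J·s⁻¹ = N·m·s⁻¹ = kg·m²·s⁻³
  B. [m²] · [kg·s⁻³] = kg·m²·s⁻³
  C. N·m·s⁻¹ = kg·m·s⁻²·m·s⁻¹ = kg·m²·s⁻³
  D. [m] · [kg·m·s⁻³·A⁻¹] = kg·m²·s⁻³·A⁻¹
All reduce to kg·m²·s⁻³ except D., which is kg·m²·s⁻³·A⁻¹.

D.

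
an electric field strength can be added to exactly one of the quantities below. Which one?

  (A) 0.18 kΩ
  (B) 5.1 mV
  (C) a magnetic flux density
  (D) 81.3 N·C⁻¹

(D)

Reference: [electric field strength] = kg·m·s⁻³·A⁻¹.
Each option:
  (A) Ω = V·A⁻¹ = kg·m²·s⁻³·A⁻²
  (B) V = J·C⁻¹ = kg·m²·s⁻³·A⁻¹
  (C) [magnetic flux density] = kg·s⁻²·A⁻¹
  (D) N·C⁻¹ = kg·m·s⁻²·(s·A)⁻¹ = kg·m·s⁻³·A⁻¹  ← same
Only (D) matches kg·m·s⁻³·A⁻¹.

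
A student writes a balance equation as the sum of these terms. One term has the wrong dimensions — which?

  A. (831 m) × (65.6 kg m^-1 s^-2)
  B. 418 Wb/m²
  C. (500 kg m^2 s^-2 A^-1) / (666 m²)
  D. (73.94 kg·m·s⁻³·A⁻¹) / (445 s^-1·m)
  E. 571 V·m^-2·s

Reduce each to base SI dimensions:
  A. [m] · [kg·m⁻¹·s⁻²] = kg·s⁻²
  B. Wb·m⁻² = V·s·m⁻² = kg·s⁻²·A⁻¹
  C. [kg·m²·s⁻²·A⁻¹] / [m²] = kg·s⁻²·A⁻¹
  D. [kg·m·s⁻³·A⁻¹] / [m·s⁻¹] = kg·s⁻²·A⁻¹
  E. V·s·m⁻² = J·C⁻¹·s·m⁻² = kg·s⁻²·A⁻¹
All reduce to kg·s⁻²·A⁻¹ except A., which is kg·s⁻².

A.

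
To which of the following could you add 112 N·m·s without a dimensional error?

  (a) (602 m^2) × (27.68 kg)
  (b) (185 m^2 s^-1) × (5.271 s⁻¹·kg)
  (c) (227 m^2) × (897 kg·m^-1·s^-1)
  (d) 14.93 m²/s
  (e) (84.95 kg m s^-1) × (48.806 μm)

(e)

Reference: N·m·s = kg·m·s⁻²·m·s = kg·m²·s⁻¹.
Each option:
  (a) [m²] · [kg] = kg·m²
  (b) [m²·s⁻¹] · [kg·s⁻¹] = kg·m²·s⁻²
  (c) [m²] · [kg·m⁻¹·s⁻¹] = kg·m·s⁻¹
  (d) m²·s⁻¹
  (e) [kg·m·s⁻¹] · [m] = kg·m²·s⁻¹  ← same
Only (e) matches kg·m²·s⁻¹.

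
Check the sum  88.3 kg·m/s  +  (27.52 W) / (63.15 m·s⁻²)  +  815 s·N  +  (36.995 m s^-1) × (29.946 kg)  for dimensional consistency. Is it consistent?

Dimensions:
  88.3 kg·m/s:  kg·m·s⁻¹
  (27.52 W) / (63.15 m·s⁻²):  [kg·m²·s⁻³] / [m·s⁻²] = kg·m·s⁻¹
  815 s·N:  N·s = kg·m·s⁻²·s = kg·m·s⁻¹
  (36.995 m s^-1) × (29.946 kg):  [m·s⁻¹] · [kg] = kg·m·s⁻¹
Every term reduces to kg·m·s⁻¹.

Yes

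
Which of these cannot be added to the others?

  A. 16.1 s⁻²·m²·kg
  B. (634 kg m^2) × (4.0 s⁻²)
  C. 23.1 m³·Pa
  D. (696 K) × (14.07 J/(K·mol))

D.

In SI base units:
  A. kg·m²·s⁻²
  B. [kg·m²] · [s⁻²] = kg·m²·s⁻²
  C. Pa·m³ = N·m⁻²·m³ = kg·m²·s⁻²
  D. [K] · [kg·m²·s⁻²·K⁻¹·mol⁻¹] = kg·m²·s⁻²·mol⁻¹
All reduce to kg·m²·s⁻² except D., which is kg·m²·s⁻²·mol⁻¹.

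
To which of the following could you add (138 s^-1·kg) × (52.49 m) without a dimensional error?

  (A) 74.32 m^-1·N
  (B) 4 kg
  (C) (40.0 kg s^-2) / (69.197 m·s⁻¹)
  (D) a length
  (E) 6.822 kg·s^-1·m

(E)

Reference: [kg·s⁻¹] · [m] = kg·m·s⁻¹.
Each option:
  (A) N·m⁻¹ = kg·m·s⁻²·m⁻¹ = kg·s⁻²
  (B) kg
  (C) [kg·s⁻²] / [m·s⁻¹] = kg·m⁻¹·s⁻¹
  (D) [length] = m
  (E) kg·m·s⁻¹  ← same
Only (E) matches kg·m·s⁻¹.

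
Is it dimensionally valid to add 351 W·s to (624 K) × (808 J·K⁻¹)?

Reduce each to base SI dimensions:
  351 W·s:  W·s = J·s⁻¹·s = kg·m²·s⁻²
  (624 K) × (808 J·K⁻¹):  [K] · [kg·m²·s⁻²·K⁻¹] = kg·m²·s⁻²
Both are kg·m²·s⁻², so they have the same dimensions and can be added.

Yes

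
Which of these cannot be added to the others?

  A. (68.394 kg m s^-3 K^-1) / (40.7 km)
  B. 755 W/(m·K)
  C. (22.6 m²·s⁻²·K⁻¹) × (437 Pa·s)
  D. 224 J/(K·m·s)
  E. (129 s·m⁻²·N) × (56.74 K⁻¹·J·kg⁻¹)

In SI base units:
  A. [kg·m·s⁻³·K⁻¹] / [m] = kg·s⁻³·K⁻¹
  B. W·m⁻¹·K⁻¹ = J·s⁻¹·m⁻¹·K⁻¹ = kg·m·s⁻³·K⁻¹
  C. [m²·s⁻²·K⁻¹] · [kg·m⁻¹·s⁻¹] = kg·m·s⁻³·K⁻¹
  D. J·s⁻¹·m⁻¹·K⁻¹ = N·m·s⁻¹·m⁻¹·K⁻¹ = kg·m·s⁻³·K⁻¹
  E. [kg·m⁻¹·s⁻¹] · [m²·s⁻²·K⁻¹] = kg·m·s⁻³·K⁻¹
All reduce to kg·m·s⁻³·K⁻¹ except A., which is kg·s⁻³·K⁻¹.

A.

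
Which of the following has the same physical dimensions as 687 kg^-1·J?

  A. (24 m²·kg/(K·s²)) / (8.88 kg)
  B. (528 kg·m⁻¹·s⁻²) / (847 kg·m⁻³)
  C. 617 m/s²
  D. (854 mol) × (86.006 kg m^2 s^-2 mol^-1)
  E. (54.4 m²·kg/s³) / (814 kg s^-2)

Reference: J·kg⁻¹ = N·m·kg⁻¹ = m²·s⁻².
Each option:
  A. [kg·m²·s⁻²·K⁻¹] / [kg] = m²·s⁻²·K⁻¹
  B. [kg·m⁻¹·s⁻²] / [kg·m⁻³] = m²·s⁻²  ← same
  C. m·s⁻²
  D. [mol] · [kg·m²·s⁻²·mol⁻¹] = kg·m²·s⁻²
  E. [kg·m²·s⁻³] / [kg·s⁻²] = m²·s⁻¹
Only B. matches m²·s⁻².

B.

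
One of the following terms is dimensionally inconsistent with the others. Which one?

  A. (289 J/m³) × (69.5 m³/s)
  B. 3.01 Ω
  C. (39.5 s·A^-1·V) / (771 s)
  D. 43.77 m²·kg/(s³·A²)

A.

Reduce each to base SI dimensions:
  A. [kg·m⁻¹·s⁻²] · [m³·s⁻¹] = kg·m²·s⁻³
  B. Ω = V·A⁻¹ = kg·m²·s⁻³·A⁻²
  C. [kg·m²·s⁻²·A⁻²] / [s] = kg·m²·s⁻³·A⁻²
  D. kg·m²·s⁻³·A⁻²
All reduce to kg·m²·s⁻³·A⁻² except A., which is kg·m²·s⁻³.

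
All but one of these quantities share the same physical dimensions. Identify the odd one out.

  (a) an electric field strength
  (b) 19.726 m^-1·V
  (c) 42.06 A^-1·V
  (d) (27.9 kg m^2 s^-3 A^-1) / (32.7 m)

Dimensions:
  (a) [electric field strength] = kg·m·s⁻³·A⁻¹
  (b) V·m⁻¹ = J·C⁻¹·m⁻¹ = kg·m·s⁻³·A⁻¹
  (c) V·A⁻¹ = J·C⁻¹·A⁻¹ = kg·m²·s⁻³·A⁻²
  (d) [kg·m²·s⁻³·A⁻¹] / [m] = kg·m·s⁻³·A⁻¹
All reduce to kg·m·s⁻³·A⁻¹ except (c), which is kg·m²·s⁻³·A⁻².

(c)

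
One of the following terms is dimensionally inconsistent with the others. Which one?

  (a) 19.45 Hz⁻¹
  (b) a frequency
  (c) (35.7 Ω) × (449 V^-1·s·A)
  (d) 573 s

Work out the base dimensions of each:
  (a) Hz⁻¹ = (s⁻¹)⁻¹ = s
  (b) [frequency] = s⁻¹
  (c) [kg·m²·s⁻³·A⁻²] · [kg⁻¹·m⁻²·s⁴·A²] = s
  (d) s
All reduce to s except (b), which is s⁻¹.

(b)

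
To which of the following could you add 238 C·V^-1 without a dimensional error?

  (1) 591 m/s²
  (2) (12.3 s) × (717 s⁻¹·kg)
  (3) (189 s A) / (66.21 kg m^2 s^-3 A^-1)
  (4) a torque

(3)

Reference: C·V⁻¹ = s·A·(J·C⁻¹)⁻¹ = kg⁻¹·m⁻²·s⁴·A².
Each option:
  (1) m·s⁻²
  (2) [s] · [kg·s⁻¹] = kg
  (3) [s·A] / [kg·m²·s⁻³·A⁻¹] = kg⁻¹·m⁻²·s⁴·A²  ← same
  (4) [torque] = kg·m²·s⁻²
Only (3) matches kg⁻¹·m⁻²·s⁴·A².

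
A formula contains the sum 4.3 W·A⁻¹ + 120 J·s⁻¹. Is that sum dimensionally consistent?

No

Dimensions:
  4.3 W·A⁻¹:  W·A⁻¹ = J·s⁻¹·A⁻¹ = kg·m²·s⁻³·A⁻¹
  120 J·s⁻¹:  J·s⁻¹ = N·m·s⁻¹ = kg·m²·s⁻³
kg·m²·s⁻³·A⁻¹ ≠ kg·m²·s⁻³, so they cannot be added.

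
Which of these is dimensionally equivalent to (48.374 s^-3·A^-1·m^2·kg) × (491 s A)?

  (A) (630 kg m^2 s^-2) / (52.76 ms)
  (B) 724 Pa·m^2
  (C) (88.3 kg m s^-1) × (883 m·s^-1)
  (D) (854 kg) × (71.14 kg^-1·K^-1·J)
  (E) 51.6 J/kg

(C)

Reference: [kg·m²·s⁻³·A⁻¹] · [s·A] = kg·m²·s⁻².
Each option:
  (A) [kg·m²·s⁻²] / [s] = kg·m²·s⁻³
  (B) Pa·m² = N·m⁻²·m² = kg·m·s⁻²
  (C) [kg·m·s⁻¹] · [m·s⁻¹] = kg·m²·s⁻²  ← same
  (D) [kg] · [m²·s⁻²·K⁻¹] = kg·m²·s⁻²·K⁻¹
  (E) J·kg⁻¹ = N·m·kg⁻¹ = m²·s⁻²
Only (C) matches kg·m²·s⁻².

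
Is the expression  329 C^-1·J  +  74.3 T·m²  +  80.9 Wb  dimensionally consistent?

In SI base units:
  329 C^-1·J:  J·C⁻¹ = N·m·(s·A)⁻¹ = kg·m²·s⁻³·A⁻¹
  74.3 T·m²:  T·m² = Wb·m⁻²·m² = kg·m²·s⁻²·A⁻¹
  80.9 Wb:  Wb = V·s = kg·m²·s⁻²·A⁻¹
The terms do not share a single dimension (kg·m²·s⁻²·A⁻¹ vs kg·m²·s⁻³·A⁻¹).

No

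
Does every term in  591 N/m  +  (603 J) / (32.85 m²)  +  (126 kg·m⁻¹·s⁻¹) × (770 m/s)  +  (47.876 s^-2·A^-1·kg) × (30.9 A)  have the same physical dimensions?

Expand each in SI base units:
  591 N/m:  N·m⁻¹ = kg·m·s⁻²·m⁻¹ = kg·s⁻²
  (603 J) / (32.85 m²):  [kg·m²·s⁻²] / [m²] = kg·s⁻²
  (126 kg·m⁻¹·s⁻¹) × (770 m/s):  [kg·m⁻¹·s⁻¹] · [m·s⁻¹] = kg·s⁻²
  (47.876 s^-2·A^-1·kg) × (30.9 A):  [kg·s⁻²·A⁻¹] · [A] = kg·s⁻²
Every term reduces to kg·s⁻².

Yes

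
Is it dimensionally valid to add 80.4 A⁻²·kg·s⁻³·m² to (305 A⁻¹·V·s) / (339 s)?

Expand each in SI base units:
  80.4 A⁻²·kg·s⁻³·m²:  kg·m²·s⁻³·A⁻²
  (305 A⁻¹·V·s) / (339 s):  [kg·m²·s⁻²·A⁻²] / [s] = kg·m²·s⁻³·A⁻²
Both are kg·m²·s⁻³·A⁻², so they have the same dimensions and can be added.

Yes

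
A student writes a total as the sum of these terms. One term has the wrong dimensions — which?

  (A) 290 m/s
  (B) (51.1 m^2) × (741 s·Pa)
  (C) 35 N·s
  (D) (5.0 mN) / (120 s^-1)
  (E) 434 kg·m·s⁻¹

Dimensions:
  (A) m·s⁻¹
  (B) [m²] · [kg·m⁻¹·s⁻¹] = kg·m·s⁻¹
  (C) N·s = kg·m·s⁻²·s = kg·m·s⁻¹
  (D) [kg·m·s⁻²] / [s⁻¹] = kg·m·s⁻¹
  (E) kg·m·s⁻¹
All reduce to kg·m·s⁻¹ except (A), which is m·s⁻¹.

(A)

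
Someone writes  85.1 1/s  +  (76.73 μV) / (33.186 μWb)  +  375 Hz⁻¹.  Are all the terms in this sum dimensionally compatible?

In SI base units:
  85.1 1/s:  s⁻¹
  (76.73 μV) / (33.186 μWb):  [kg·m²·s⁻³·A⁻¹] / [kg·m²·s⁻²·A⁻¹] = s⁻¹
  375 Hz⁻¹:  Hz⁻¹ = (s⁻¹)⁻¹ = s
The terms do not share a single dimension (s vs s⁻¹).

No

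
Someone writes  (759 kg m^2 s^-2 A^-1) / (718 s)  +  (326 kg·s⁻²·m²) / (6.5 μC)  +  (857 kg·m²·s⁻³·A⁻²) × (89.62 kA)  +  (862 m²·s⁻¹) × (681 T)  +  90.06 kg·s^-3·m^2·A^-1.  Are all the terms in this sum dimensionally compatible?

Expand each in SI base units:
  (759 kg m^2 s^-2 A^-1) / (718 s):  [kg·m²·s⁻²·A⁻¹] / [s] = kg·m²·s⁻³·A⁻¹
  (326 kg·s⁻²·m²) / (6.5 μC):  [kg·m²·s⁻²] / [s·A] = kg·m²·s⁻³·A⁻¹
  (857 kg·m²·s⁻³·A⁻²) × (89.62 kA):  [kg·m²·s⁻³·A⁻²] · [A] = kg·m²·s⁻³·A⁻¹
  (862 m²·s⁻¹) × (681 T):  [m²·s⁻¹] · [kg·s⁻²·A⁻¹] = kg·m²·s⁻³·A⁻¹
  90.06 kg·s^-3·m^2·A^-1:  kg·m²·s⁻³·A⁻¹
Every term reduces to kg·m²·s⁻³·A⁻¹.

Yes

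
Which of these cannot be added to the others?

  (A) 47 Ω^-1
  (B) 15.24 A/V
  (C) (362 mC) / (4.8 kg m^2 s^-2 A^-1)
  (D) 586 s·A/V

Dimensions:
  (A) Ω⁻¹ = (V·A⁻¹)⁻¹ = kg⁻¹·m⁻²·s³·A²
  (B) A·V⁻¹ = A·(J·C⁻¹)⁻¹ = kg⁻¹·m⁻²·s³·A²
  (C) [s·A] / [kg·m²·s⁻²·A⁻¹] = kg⁻¹·m⁻²·s³·A²
  (D) A·s·V⁻¹ = A·s·(J·C⁻¹)⁻¹ = kg⁻¹·m⁻²·s⁴·A²
All reduce to kg⁻¹·m⁻²·s³·A² except (D), which is kg⁻¹·m⁻²·s⁴·A².

(D)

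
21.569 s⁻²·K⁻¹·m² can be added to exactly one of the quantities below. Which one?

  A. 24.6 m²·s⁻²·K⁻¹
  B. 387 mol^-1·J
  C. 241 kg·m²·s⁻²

A.

Reference: m²·s⁻²·K⁻¹.
Each option:
  A. m²·s⁻²·K⁻¹  ← same
  B. J·mol⁻¹ = N·m·mol⁻¹ = kg·m²·s⁻²·mol⁻¹
  C. kg·m²·s⁻²
Only A. matches m²·s⁻²·K⁻¹.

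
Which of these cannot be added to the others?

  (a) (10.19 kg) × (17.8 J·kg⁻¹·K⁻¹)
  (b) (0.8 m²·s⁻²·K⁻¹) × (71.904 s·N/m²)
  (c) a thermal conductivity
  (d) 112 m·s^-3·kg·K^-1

(a)

Expand each in SI base units:
  (a) [kg] · [m²·s⁻²·K⁻¹] = kg·m²·s⁻²·K⁻¹
  (b) [m²·s⁻²·K⁻¹] · [kg·m⁻¹·s⁻¹] = kg·m·s⁻³·K⁻¹
  (c) [thermal conductivity] = kg·m·s⁻³·K⁻¹
  (d) kg·m·s⁻³·K⁻¹
All reduce to kg·m·s⁻³·K⁻¹ except (a), which is kg·m²·s⁻²·K⁻¹.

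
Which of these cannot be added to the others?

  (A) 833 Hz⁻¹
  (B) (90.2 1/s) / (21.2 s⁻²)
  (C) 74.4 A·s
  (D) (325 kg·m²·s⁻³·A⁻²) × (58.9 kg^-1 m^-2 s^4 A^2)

Work out the base dimensions of each:
  (A) Hz⁻¹ = (s⁻¹)⁻¹ = s
  (B) [s⁻¹] / [s⁻²] = s
  (C) A·s = s·A
  (D) [kg·m²·s⁻³·A⁻²] · [kg⁻¹·m⁻²·s⁴·A²] = s
All reduce to s except (C), which is s·A.

(C)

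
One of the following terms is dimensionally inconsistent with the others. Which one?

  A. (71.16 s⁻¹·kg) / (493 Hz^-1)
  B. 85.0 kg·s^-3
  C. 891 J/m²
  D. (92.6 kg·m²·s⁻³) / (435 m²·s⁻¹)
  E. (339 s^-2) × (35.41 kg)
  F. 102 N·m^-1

B.

Expand each in SI base units:
  A. [kg·s⁻¹] / [s] = kg·s⁻²
  B. kg·s⁻³
  C. J·m⁻² = N·m·m⁻² = kg·s⁻²
  D. [kg·m²·s⁻³] / [m²·s⁻¹] = kg·s⁻²
  E. [s⁻²] · [kg] = kg·s⁻²
  F. N·m⁻¹ = kg·m·s⁻²·m⁻¹ = kg·s⁻²
All reduce to kg·s⁻² except B., which is kg·s⁻³.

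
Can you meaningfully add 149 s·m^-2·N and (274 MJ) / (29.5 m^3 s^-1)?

Work out the base dimensions of each:
  149 s·m^-2·N:  N·s·m⁻² = kg·m·s⁻²·s·m⁻² = kg·m⁻¹·s⁻¹
  (274 MJ) / (29.5 m^3 s^-1):  [kg·m²·s⁻²] / [m³·s⁻¹] = kg·m⁻¹·s⁻¹
Both are kg·m⁻¹·s⁻¹, so they have the same dimensions and can be added.

Yes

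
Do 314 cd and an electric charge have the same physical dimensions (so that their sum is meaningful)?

Work out the base dimensions of each:
  314 cd:  cd
  an electric charge:  [electric charge] = s·A
cd ≠ s·A, so they cannot be added.

No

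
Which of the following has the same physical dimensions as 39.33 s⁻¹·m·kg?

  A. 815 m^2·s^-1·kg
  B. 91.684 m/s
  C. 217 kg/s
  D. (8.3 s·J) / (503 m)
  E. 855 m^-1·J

Reference: kg·m·s⁻¹.
Each option:
  A. kg·m²·s⁻¹
  B. m·s⁻¹
  C. kg·s⁻¹
  D. [kg·m²·s⁻¹] / [m] = kg·m·s⁻¹  ← same
  E. J·m⁻¹ = N·m·m⁻¹ = kg·m·s⁻²
Only D. matches kg·m·s⁻¹.

D.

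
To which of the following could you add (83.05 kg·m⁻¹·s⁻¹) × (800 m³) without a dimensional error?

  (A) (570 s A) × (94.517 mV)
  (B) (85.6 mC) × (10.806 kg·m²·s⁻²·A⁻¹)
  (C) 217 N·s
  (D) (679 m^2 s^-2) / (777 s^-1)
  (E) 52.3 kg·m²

Reference: [kg·m⁻¹·s⁻¹] · [m³] = kg·m²·s⁻¹.
Each option:
  (A) [s·A] · [kg·m²·s⁻³·A⁻¹] = kg·m²·s⁻²
  (B) [s·A] · [kg·m²·s⁻²·A⁻¹] = kg·m²·s⁻¹  ← same
  (C) N·s = kg·m·s⁻²·s = kg·m·s⁻¹
  (D) [m²·s⁻²] / [s⁻¹] = m²·s⁻¹
  (E) kg·m²
Only (B) matches kg·m²·s⁻¹.

(B)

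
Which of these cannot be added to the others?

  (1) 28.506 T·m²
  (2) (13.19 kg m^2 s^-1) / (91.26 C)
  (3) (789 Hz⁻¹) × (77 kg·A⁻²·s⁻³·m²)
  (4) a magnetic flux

(3)

Dimensions:
  (1) T·m² = Wb·m⁻²·m² = kg·m²·s⁻²·A⁻¹
  (2) [kg·m²·s⁻¹] / [s·A] = kg·m²·s⁻²·A⁻¹
  (3) [s] · [kg·m²·s⁻³·A⁻²] = kg·m²·s⁻²·A⁻²
  (4) [magnetic flux] = kg·m²·s⁻²·A⁻¹
All reduce to kg·m²·s⁻²·A⁻¹ except (3), which is kg·m²·s⁻²·A⁻².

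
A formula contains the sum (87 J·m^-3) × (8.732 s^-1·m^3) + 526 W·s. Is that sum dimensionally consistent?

Expand each in SI base units:
  (87 J·m^-3) × (8.732 s^-1·m^3):  [kg·m⁻¹·s⁻²] · [m³·s⁻¹] = kg·m²·s⁻³
  526 W·s:  W·s = J·s⁻¹·s = kg·m²·s⁻²
kg·m²·s⁻³ ≠ kg·m²·s⁻², so they cannot be added.

No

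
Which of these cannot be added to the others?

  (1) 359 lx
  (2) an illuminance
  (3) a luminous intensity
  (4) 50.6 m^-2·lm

Dimensions:
  (1) lx = lm·m⁻² = m⁻²·cd
  (2) [illuminance] = m⁻²·cd
  (3) [luminous intensity] = cd
  (4) lm·m⁻² = cd·m⁻² = m⁻²·cd
All reduce to m⁻²·cd except (3), which is cd.

(3)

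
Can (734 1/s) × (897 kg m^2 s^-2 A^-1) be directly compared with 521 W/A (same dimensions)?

Yes

Work out the base dimensions of each:
  (734 1/s) × (897 kg m^2 s^-2 A^-1):  [s⁻¹] · [kg·m²·s⁻²·A⁻¹] = kg·m²·s⁻³·A⁻¹
  521 W/A:  W·A⁻¹ = J·s⁻¹·A⁻¹ = kg·m²·s⁻³·A⁻¹
Both are kg·m²·s⁻³·A⁻¹, so they have the same dimensions and can be added.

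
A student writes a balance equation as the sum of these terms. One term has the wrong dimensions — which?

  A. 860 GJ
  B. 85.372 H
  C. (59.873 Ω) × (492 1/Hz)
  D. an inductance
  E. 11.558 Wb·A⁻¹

A.

In SI base units:
  A. J = N·m = kg·m²·s⁻²
  B. H = V·s·A⁻¹ = kg·m²·s⁻²·A⁻²
  C. [kg·m²·s⁻³·A⁻²] · [s] = kg·m²·s⁻²·A⁻²
  D. [inductance] = kg·m²·s⁻²·A⁻²
  E. Wb·A⁻¹ = V·s·A⁻¹ = kg·m²·s⁻²·A⁻²
All reduce to kg·m²·s⁻²·A⁻² except A., which is kg·m²·s⁻².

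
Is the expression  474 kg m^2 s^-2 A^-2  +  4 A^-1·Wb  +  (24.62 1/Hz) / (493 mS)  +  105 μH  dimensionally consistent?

Expand each in SI base units:
  474 kg m^2 s^-2 A^-2:  kg·m²·s⁻²·A⁻²
  4 A^-1·Wb:  Wb·A⁻¹ = V·s·A⁻¹ = kg·m²·s⁻²·A⁻²
  (24.62 1/Hz) / (493 mS):  [s] / [kg⁻¹·m⁻²·s³·A²] = kg·m²·s⁻²·A⁻²
  105 μH:  H = V·s·A⁻¹ = kg·m²·s⁻²·A⁻²
Every term reduces to kg·m²·s⁻²·A⁻².

Yes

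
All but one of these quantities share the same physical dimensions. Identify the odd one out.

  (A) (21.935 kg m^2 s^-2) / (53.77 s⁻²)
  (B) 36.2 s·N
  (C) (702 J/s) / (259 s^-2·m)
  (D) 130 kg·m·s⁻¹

In SI base units:
  (A) [kg·m²·s⁻²] / [s⁻²] = kg·m²
  (B) N·s = kg·m·s⁻²·s = kg·m·s⁻¹
  (C) [kg·m²·s⁻³] / [m·s⁻²] = kg·m·s⁻¹
  (D) kg·m·s⁻¹
All reduce to kg·m·s⁻¹ except (A), which is kg·m².

(A)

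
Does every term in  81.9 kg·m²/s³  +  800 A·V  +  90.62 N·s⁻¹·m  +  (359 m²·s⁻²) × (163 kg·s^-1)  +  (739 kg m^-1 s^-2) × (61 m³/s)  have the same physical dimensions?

Yes

Expand each in SI base units:
  81.9 kg·m²/s³:  kg·m²·s⁻³
  800 A·V:  V·A = J·C⁻¹·A = kg·m²·s⁻³
  90.62 N·s⁻¹·m:  N·m·s⁻¹ = kg·m·s⁻²·m·s⁻¹ = kg·m²·s⁻³
  (359 m²·s⁻²) × (163 kg·s^-1):  [m²·s⁻²] · [kg·s⁻¹] = kg·m²·s⁻³
  (739 kg m^-1 s^-2) × (61 m³/s):  [kg·m⁻¹·s⁻²] · [m³·s⁻¹] = kg·m²·s⁻³
Every term reduces to kg·m²·s⁻³.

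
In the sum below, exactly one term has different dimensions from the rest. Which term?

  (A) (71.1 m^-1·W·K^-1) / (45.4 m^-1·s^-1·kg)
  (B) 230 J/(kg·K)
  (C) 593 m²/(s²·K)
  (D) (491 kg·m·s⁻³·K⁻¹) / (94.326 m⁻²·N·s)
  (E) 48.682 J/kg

Expand each in SI base units:
  (A) [kg·m·s⁻³·K⁻¹] / [kg·m⁻¹·s⁻¹] = m²·s⁻²·K⁻¹
  (B) J·kg⁻¹·K⁻¹ = N·m·kg⁻¹·K⁻¹ = m²·s⁻²·K⁻¹
  (C) m²·s⁻²·K⁻¹
  (D) [kg·m·s⁻³·K⁻¹] / [kg·m⁻¹·s⁻¹] = m²·s⁻²·K⁻¹
  (E) J·kg⁻¹ = N·m·kg⁻¹ = m²·s⁻²
All reduce to m²·s⁻²·K⁻¹ except (E), which is m²·s⁻².

(E)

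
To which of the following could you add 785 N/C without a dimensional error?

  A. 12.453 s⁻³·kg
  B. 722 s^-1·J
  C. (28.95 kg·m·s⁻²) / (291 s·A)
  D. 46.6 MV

C.

Reference: N·C⁻¹ = kg·m·s⁻²·(s·A)⁻¹ = kg·m·s⁻³·A⁻¹.
Each option:
  A. kg·s⁻³
  B. J·s⁻¹ = N·m·s⁻¹ = kg·m²·s⁻³
  C. [kg·m·s⁻²] / [s·A] = kg·m·s⁻³·A⁻¹  ← same
  D. V = J·C⁻¹ = kg·m²·s⁻³·A⁻¹
Only C. matches kg·m·s⁻³·A⁻¹.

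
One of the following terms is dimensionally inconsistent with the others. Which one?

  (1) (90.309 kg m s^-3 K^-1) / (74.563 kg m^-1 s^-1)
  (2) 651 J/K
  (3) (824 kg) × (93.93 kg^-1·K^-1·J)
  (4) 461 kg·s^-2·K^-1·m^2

Work out the base dimensions of each:
  (1) [kg·m·s⁻³·K⁻¹] / [kg·m⁻¹·s⁻¹] = m²·s⁻²·K⁻¹
  (2) J·K⁻¹ = N·m·K⁻¹ = kg·m²·s⁻²·K⁻¹
  (3) [kg] · [m²·s⁻²·K⁻¹] = kg·m²·s⁻²·K⁻¹
  (4) kg·m²·s⁻²·K⁻¹
All reduce to kg·m²·s⁻²·K⁻¹ except (1), which is m²·s⁻²·K⁻¹.

(1)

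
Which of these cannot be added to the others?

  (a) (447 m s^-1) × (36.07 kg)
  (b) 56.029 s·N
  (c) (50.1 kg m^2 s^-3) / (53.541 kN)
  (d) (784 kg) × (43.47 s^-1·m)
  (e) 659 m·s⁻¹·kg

Expand each in SI base units:
  (a) [m·s⁻¹] · [kg] = kg·m·s⁻¹
  (b) N·s = kg·m·s⁻²·s = kg·m·s⁻¹
  (c) [kg·m²·s⁻³] / [kg·m·s⁻²] = m·s⁻¹
  (d) [kg] · [m·s⁻¹] = kg·m·s⁻¹
  (e) kg·m·s⁻¹
All reduce to kg·m·s⁻¹ except (c), which is m·s⁻¹.

(c)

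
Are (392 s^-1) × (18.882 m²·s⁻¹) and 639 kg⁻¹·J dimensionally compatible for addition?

Yes

Reduce each to base SI dimensions:
  (392 s^-1) × (18.882 m²·s⁻¹):  [s⁻¹] · [m²·s⁻¹] = m²·s⁻²
  639 kg⁻¹·J:  J·kg⁻¹ = N·m·kg⁻¹ = m²·s⁻²
Both are m²·s⁻², so they have the same dimensions and can be added.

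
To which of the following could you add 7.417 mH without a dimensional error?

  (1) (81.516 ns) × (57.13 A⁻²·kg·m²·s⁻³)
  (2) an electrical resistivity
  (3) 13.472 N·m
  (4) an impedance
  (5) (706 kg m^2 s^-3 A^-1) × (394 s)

(1)

Reference: H = V·s·A⁻¹ = kg·m²·s⁻²·A⁻².
Each option:
  (1) [s] · [kg·m²·s⁻³·A⁻²] = kg·m²·s⁻²·A⁻²  ← same
  (2) [electrical resistivity] = kg·m³·s⁻³·A⁻²
  (3) N·m = kg·m·s⁻²·m = kg·m²·s⁻²
  (4) [impedance] = kg·m²·s⁻³·A⁻²
  (5) [kg·m²·s⁻³·A⁻¹] · [s] = kg·m²·s⁻²·A⁻¹
Only (1) matches kg·m²·s⁻²·A⁻².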